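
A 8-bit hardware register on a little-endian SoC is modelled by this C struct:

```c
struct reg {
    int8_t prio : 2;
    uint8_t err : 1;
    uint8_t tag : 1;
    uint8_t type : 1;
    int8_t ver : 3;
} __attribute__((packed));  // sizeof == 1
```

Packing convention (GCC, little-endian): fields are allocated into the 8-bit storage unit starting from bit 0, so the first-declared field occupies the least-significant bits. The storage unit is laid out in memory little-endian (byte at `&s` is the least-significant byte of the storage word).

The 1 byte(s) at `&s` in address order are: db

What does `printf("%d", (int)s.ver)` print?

-2

[0]=0xdb (little-endian) → word 0xdb
prio [0+:2] = (word>>0) & 0x3 = 3
err [2+:1] = (word>>2) & 0x1 = 0
tag [3+:1] = (word>>3) & 0x1 = 1
type [4+:1] = (word>>4) & 0x1 = 1
ver [5+:3] = (word>>5) & 0x7 = 6  ←
ver signed 3b, MSB=1: 6 - 8 = -2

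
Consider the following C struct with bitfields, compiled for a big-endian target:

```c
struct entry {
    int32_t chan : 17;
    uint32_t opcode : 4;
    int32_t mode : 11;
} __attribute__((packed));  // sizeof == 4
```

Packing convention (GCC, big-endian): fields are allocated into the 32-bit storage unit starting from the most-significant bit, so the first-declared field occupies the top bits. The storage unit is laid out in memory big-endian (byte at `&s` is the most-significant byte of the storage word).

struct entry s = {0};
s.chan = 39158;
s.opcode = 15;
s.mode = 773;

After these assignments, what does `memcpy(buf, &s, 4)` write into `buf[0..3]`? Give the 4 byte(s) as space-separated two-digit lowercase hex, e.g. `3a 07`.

chan (17b) val=39158 bits=0x98f6 at bit 15: 0x4c7b0000
opcode (4b) val=15 bits=0xf at bit 11: 0x4c7b7800
mode (11b) val=773 bits=0x305 at bit 0: 0x4c7b7b05
word = 0x4c7b7b05 → big-endian bytes:
  [0]=0x4c  [1]=0x7b  [2]=0x7b  [3]=0x05

4c 7b 7b 05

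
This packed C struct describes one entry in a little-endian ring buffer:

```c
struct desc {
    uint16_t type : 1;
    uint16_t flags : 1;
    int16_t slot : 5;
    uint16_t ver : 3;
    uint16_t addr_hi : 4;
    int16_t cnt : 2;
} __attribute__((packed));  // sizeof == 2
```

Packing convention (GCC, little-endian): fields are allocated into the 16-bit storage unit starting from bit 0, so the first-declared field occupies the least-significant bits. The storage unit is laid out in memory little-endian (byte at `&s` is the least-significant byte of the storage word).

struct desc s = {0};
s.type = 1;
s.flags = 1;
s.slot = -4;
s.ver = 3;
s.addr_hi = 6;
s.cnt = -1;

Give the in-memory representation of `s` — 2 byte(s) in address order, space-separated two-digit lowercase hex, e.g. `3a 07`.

f3 d9

[0+:1] type=1 & 0x1 = 0x1; word=0x0001
[1+:1] flags=1 & 0x1 = 0x1; word=0x0003
[2+:5] slot=-4 & 0x1f = 0x1c; word=0x0073
[7+:3] ver=3 & 0x7 = 0x3; word=0x01f3
[10+:4] addr_hi=6 & 0xf = 0x6; word=0x19f3
[14+:2] cnt=-1 & 0x3 = 0x3; word=0xd9f3
word = 0xd9f3 → little-endian bytes:
  [0]=0xf3  [1]=0xd9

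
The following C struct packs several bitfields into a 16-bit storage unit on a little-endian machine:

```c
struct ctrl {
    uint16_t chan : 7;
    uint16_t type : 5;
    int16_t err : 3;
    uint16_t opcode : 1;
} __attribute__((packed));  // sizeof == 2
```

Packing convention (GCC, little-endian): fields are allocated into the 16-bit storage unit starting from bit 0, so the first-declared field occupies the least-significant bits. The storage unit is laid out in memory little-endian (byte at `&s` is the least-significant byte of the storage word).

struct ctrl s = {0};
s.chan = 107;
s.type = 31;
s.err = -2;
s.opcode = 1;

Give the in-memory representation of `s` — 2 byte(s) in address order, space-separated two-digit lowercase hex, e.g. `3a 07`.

chan (7b) val=107 bits=0x6b at bit 0: 0x006b
type (5b) val=31 bits=0x1f at bit 7: 0x0feb
err (3b) val=-2 bits=0x6 at bit 12: 0x6feb
opcode (1b) val=1 bits=0x1 at bit 15: 0xefeb
word = 0xefeb → little-endian bytes:
  [0]=0xeb  [1]=0xef

eb ef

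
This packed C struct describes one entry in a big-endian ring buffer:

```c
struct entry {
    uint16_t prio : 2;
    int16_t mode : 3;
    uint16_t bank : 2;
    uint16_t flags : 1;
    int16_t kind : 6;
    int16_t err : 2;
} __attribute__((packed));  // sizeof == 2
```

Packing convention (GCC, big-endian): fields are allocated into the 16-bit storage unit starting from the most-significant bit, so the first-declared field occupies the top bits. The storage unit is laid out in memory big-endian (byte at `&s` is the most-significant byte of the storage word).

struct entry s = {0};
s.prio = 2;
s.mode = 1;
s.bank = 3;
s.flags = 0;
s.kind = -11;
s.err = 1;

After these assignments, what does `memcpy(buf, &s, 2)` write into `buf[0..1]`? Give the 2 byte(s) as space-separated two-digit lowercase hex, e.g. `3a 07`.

prio (2b) val=2 bits=0x2 at bit 14: 0x8000
mode (3b) val=1 bits=0x1 at bit 11: 0x8800
bank (2b) val=3 bits=0x3 at bit 9: 0x8e00
flags (1b) val=0 bits=0x0 at bit 8: 0x8e00
kind (6b) val=-11 bits=0x35 at bit 2: 0x8ed4
err (2b) val=1 bits=0x1 at bit 0: 0x8ed5
word = 0x8ed5 → big-endian bytes:
  [0]=0x8e  [1]=0xd5

8e d5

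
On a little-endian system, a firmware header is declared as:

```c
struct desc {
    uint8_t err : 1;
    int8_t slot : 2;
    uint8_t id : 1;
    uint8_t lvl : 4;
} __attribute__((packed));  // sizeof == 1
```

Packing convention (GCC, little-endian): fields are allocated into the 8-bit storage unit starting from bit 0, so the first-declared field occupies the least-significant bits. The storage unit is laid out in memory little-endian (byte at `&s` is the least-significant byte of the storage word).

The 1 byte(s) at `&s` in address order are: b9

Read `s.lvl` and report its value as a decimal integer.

[0]=0xb9 (little-endian) → word 0xb9
err [0+:1] = (word>>0) & 0x1 = 1
slot [1+:2] = (word>>1) & 0x3 = 0
id [3+:1] = (word>>3) & 0x1 = 1
lvl [4+:4] = (word>>4) & 0xf = 11  ←

11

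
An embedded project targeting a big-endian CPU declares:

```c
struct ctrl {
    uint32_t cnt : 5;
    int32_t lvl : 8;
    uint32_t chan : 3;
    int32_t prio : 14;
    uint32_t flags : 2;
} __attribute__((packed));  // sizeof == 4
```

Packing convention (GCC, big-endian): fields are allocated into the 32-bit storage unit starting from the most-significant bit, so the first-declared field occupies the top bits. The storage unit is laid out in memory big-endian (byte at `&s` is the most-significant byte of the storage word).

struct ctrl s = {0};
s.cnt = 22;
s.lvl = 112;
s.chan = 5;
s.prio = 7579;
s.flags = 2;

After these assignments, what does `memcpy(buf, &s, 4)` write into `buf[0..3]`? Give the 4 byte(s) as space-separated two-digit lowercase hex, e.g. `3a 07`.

cnt (5b) val=22 bits=0x16 at bit 27: 0xb0000000
lvl (8b) val=112 bits=0x70 at bit 19: 0xb3800000
chan (3b) val=5 bits=0x5 at bit 16: 0xb3850000
prio (14b) val=7579 bits=0x1d9b at bit 2: 0xb385766c
flags (2b) val=2 bits=0x2 at bit 0: 0xb385766e
word = 0xb385766e → big-endian bytes:
  [0]=0xb3  [1]=0x85  [2]=0x76  [3]=0x6e

b3 85 76 6e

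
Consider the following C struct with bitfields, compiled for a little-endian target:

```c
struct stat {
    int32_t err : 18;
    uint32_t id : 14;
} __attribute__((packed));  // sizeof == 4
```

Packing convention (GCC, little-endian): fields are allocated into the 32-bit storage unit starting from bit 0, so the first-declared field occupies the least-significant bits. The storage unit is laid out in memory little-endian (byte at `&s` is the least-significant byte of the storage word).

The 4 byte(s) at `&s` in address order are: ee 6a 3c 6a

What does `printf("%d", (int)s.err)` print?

27374

[0]=0xee [1]=0x6a [2]=0x3c [3]=0x6a (little-endian) → word 0x6a3c6aee
err [0+:18] = (word>>0) & 0x3ffff = 27374  ←
id [18+:14] = (word>>18) & 0x3fff = 6799
err signed 18b, MSB=0: value = 27374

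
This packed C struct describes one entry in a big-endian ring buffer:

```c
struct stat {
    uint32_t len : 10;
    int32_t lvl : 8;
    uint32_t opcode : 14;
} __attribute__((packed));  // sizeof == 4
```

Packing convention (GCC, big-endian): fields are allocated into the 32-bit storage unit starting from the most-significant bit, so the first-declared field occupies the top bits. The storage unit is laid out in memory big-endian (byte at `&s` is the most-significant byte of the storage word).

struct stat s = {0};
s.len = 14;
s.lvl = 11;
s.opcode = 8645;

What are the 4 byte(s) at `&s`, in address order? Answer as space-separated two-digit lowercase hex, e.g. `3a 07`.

[22+:10] len=14 & 0x3ff = 0xe; word=0x03800000
[14+:8] lvl=11 & 0xff = 0xb; word=0x0382c000
[0+:14] opcode=8645 & 0x3fff = 0x21c5; word=0x0382e1c5
word = 0x0382e1c5 → big-endian bytes:
  [0]=0x03  [1]=0x82  [2]=0xe1  [3]=0xc5

03 82 e1 c5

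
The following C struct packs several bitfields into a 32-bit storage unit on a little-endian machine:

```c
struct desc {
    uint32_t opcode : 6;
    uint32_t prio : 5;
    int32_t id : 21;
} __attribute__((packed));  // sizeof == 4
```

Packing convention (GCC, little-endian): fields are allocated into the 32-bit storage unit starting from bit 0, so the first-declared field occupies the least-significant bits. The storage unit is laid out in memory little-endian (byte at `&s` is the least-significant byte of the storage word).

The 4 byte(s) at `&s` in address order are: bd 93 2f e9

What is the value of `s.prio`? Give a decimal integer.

14

[0]=0xbd [1]=0x93 [2]=0x2f [3]=0xe9 (little-endian) → word 0xe92f93bd
opcode:6 @ bit 0 → (0xe92f93bd>>0)&0x3f = 0x3d
prio:5 @ bit 6 → (0xe92f93bd>>6)&0x1f = 0xe  ←
id:21 @ bit 11 → (0xe92f93bd>>11)&0x1fffff = 0x1d25f2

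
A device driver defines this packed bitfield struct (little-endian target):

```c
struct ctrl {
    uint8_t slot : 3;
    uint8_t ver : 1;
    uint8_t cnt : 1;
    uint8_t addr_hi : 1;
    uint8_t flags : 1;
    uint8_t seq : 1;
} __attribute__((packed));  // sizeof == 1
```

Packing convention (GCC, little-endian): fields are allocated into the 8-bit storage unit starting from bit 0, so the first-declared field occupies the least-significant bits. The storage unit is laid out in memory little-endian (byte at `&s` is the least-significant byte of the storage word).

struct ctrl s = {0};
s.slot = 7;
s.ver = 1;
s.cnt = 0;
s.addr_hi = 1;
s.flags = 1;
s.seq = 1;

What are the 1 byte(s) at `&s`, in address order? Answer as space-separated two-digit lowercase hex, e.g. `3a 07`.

[0+:3] slot=7 & 0x7 = 0x7; word=0x07
[3+:1] ver=1 & 0x1 = 0x1; word=0x0f
[4+:1] cnt=0 & 0x1 = 0x0; word=0x0f
[5+:1] addr_hi=1 & 0x1 = 0x1; word=0x2f
[6+:1] flags=1 & 0x1 = 0x1; word=0x6f
[7+:1] seq=1 & 0x1 = 0x1; word=0xef
word = 0xef → little-endian bytes:
  [0]=0xef

ef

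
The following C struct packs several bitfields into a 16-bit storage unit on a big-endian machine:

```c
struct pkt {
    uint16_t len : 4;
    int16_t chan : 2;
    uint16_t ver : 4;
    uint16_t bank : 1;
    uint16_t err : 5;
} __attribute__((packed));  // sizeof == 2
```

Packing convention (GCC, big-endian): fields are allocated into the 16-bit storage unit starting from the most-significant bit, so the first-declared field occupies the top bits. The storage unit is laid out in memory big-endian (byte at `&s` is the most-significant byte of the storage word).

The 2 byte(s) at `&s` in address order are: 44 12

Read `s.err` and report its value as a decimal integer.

[0]=0x44 [1]=0x12 (big-endian) → word 0x4412
len:4 @ bit 12 → (0x4412>>12)&0xf = 0x4
chan:2 @ bit 10 → (0x4412>>10)&0x3 = 0x1
ver:4 @ bit 6 → (0x4412>>6)&0xf = 0x0
bank:1 @ bit 5 → (0x4412>>5)&0x1 = 0x0
err:5 @ bit 0 → (0x4412>>0)&0x1f = 0x12  ←

18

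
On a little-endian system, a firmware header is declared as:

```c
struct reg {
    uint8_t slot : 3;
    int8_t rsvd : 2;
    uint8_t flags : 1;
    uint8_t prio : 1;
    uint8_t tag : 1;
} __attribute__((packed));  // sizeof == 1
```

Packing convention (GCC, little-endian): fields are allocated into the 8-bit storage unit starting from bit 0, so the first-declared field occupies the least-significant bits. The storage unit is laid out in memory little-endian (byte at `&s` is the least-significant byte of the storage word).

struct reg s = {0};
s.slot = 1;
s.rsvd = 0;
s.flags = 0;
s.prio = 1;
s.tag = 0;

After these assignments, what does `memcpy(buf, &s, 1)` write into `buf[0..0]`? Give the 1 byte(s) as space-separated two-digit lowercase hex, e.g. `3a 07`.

[0+:3] slot=1 & 0x7 = 0x1; word=0x01
[3+:2] rsvd=0 & 0x3 = 0x0; word=0x01
[5+:1] flags=0 & 0x1 = 0x0; word=0x01
[6+:1] prio=1 & 0x1 = 0x1; word=0x41
[7+:1] tag=0 & 0x1 = 0x0; word=0x41
word = 0x41 → little-endian bytes:
  [0]=0x41

41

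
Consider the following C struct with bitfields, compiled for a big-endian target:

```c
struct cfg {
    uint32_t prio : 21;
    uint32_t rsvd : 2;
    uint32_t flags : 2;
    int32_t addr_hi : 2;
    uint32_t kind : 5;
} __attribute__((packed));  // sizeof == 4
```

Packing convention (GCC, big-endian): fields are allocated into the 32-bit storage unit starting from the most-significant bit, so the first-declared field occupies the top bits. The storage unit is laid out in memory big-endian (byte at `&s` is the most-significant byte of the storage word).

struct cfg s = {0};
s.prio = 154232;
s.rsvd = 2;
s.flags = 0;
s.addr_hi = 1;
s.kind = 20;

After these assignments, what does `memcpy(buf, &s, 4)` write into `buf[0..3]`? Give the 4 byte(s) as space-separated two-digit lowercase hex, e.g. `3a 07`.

12 d3 c4 34

[11+:21] prio=154232 & 0x1fffff = 0x25a78; word=0x12d3c000
[9+:2] rsvd=2 & 0x3 = 0x2; word=0x12d3c400
[7+:2] flags=0 & 0x3 = 0x0; word=0x12d3c400
[5+:2] addr_hi=1 & 0x3 = 0x1; word=0x12d3c420
[0+:5] kind=20 & 0x1f = 0x14; word=0x12d3c434
word = 0x12d3c434 → big-endian bytes:
  [0]=0x12  [1]=0xd3  [2]=0xc4  [3]=0x34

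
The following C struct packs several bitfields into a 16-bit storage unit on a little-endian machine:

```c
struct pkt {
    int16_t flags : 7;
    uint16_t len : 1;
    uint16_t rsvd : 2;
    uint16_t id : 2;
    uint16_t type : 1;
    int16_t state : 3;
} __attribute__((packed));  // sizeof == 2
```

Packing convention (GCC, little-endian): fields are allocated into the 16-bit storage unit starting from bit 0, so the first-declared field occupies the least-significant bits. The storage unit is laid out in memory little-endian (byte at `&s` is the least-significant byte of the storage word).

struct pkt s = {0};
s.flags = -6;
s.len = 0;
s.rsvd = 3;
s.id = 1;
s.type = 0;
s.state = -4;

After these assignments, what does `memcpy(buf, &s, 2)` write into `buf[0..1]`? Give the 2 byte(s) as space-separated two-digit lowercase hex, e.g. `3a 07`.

flags:7 = -6 → 0x7a << 0 → word 0x007a
len:1 = 0 → 0x0 << 7 → word 0x007a
rsvd:2 = 3 → 0x3 << 8 → word 0x037a
id:2 = 1 → 0x1 << 10 → word 0x077a
type:1 = 0 → 0x0 << 12 → word 0x077a
state:3 = -4 → 0x4 << 13 → word 0x877a
word = 0x877a → little-endian bytes:
  [0]=0x7a  [1]=0x87

7a 87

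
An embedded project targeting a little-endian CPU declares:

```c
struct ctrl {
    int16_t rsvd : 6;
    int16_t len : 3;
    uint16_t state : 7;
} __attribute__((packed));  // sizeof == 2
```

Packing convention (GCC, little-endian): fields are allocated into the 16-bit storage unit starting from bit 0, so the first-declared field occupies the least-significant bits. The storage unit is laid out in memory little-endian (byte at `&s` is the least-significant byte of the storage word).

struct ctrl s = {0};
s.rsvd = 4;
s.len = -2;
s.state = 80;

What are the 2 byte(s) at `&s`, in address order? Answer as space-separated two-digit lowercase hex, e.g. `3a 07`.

84 a1

[0+:6] rsvd=4 & 0x3f = 0x4; word=0x0004
[6+:3] len=-2 & 0x7 = 0x6; word=0x0184
[9+:7] state=80 & 0x7f = 0x50; word=0xa184
word = 0xa184 → little-endian bytes:
  [0]=0x84  [1]=0xa1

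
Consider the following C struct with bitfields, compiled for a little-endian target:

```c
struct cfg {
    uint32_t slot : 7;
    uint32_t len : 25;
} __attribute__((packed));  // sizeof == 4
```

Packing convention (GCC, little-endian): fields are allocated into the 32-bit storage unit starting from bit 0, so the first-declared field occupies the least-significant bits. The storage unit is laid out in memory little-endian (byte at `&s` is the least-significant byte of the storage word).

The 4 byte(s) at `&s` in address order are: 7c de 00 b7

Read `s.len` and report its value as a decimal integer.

23986620

[0]=0x7c [1]=0xde [2]=0x00 [3]=0xb7 (little-endian) → word 0xb700de7c
slot [0+:7] = (word>>0) & 0x7f = 124
len [7+:25] = (word>>7) & 0x1ffffff = 23986620  ←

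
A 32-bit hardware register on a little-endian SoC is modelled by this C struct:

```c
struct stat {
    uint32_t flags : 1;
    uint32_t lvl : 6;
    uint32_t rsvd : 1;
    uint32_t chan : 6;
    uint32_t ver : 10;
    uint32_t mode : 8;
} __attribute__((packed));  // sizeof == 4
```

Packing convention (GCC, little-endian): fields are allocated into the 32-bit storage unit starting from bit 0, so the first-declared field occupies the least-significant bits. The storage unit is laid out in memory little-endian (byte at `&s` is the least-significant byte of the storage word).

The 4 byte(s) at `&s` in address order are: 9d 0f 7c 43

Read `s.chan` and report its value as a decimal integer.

15

[0]=0x9d [1]=0x0f [2]=0x7c [3]=0x43 (little-endian) → word 0x437c0f9d
flags [0+:1] = (word>>0) & 0x1 = 1
lvl [1+:6] = (word>>1) & 0x3f = 14
rsvd [7+:1] = (word>>7) & 0x1 = 1
chan [8+:6] = (word>>8) & 0x3f = 15  ←
ver [14+:10] = (word>>14) & 0x3ff = 496
mode [24+:8] = (word>>24) & 0xff = 67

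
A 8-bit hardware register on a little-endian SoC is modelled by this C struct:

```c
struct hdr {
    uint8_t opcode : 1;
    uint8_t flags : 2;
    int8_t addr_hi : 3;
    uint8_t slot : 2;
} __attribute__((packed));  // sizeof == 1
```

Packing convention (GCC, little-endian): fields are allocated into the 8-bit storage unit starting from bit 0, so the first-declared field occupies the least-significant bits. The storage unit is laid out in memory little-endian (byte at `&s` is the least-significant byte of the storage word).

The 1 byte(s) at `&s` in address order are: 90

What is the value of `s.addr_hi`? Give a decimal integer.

2

[0]=0x90 (little-endian) → word 0x90
opcode:1 @ bit 0 → (0x90>>0)&0x1 = 0x0
flags:2 @ bit 1 → (0x90>>1)&0x3 = 0x0
addr_hi:3 @ bit 3 → (0x90>>3)&0x7 = 0x2  ←
slot:2 @ bit 6 → (0x90>>6)&0x3 = 0x2
addr_hi signed 3b, MSB=0: value = 2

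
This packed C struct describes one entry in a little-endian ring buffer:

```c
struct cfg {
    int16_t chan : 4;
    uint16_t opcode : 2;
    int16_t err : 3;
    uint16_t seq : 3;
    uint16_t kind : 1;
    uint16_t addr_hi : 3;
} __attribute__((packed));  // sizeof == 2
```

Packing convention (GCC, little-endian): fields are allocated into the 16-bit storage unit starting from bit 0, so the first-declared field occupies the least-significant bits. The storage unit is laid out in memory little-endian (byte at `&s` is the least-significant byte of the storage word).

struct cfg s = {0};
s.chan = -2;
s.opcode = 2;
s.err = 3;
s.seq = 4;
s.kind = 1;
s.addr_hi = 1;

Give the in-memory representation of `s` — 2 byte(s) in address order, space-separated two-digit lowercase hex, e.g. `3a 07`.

[0+:4] chan=-2 & 0xf = 0xe; word=0x000e
[4+:2] opcode=2 & 0x3 = 0x2; word=0x002e
[6+:3] err=3 & 0x7 = 0x3; word=0x00ee
[9+:3] seq=4 & 0x7 = 0x4; word=0x08ee
[12+:1] kind=1 & 0x1 = 0x1; word=0x18ee
[13+:3] addr_hi=1 & 0x7 = 0x1; word=0x38ee
word = 0x38ee → little-endian bytes:
  [0]=0xee  [1]=0x38

ee 38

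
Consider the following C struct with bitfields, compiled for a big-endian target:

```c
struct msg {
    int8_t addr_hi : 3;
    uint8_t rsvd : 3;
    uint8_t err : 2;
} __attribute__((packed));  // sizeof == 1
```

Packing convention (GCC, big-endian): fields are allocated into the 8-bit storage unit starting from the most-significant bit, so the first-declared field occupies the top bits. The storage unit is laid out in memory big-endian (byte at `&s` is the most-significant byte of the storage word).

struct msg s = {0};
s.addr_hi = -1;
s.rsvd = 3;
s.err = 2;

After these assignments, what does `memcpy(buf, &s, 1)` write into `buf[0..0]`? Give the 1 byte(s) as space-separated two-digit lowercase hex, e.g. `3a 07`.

addr_hi (3b) val=-1 bits=0x7 at bit 5: 0xe0
rsvd (3b) val=3 bits=0x3 at bit 2: 0xec
err (2b) val=2 bits=0x2 at bit 0: 0xee
word = 0xee → big-endian bytes:
  [0]=0xee

ee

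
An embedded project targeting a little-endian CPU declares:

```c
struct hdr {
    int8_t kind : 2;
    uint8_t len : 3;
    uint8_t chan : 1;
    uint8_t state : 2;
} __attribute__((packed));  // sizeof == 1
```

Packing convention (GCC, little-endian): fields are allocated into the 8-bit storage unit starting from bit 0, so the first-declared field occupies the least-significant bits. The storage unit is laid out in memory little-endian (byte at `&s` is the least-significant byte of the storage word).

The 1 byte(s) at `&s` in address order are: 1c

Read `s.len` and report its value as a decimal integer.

7

[0]=0x1c (little-endian) → word 0x1c
kind [0+:2] = (word>>0) & 0x3 = 0
len [2+:3] = (word>>2) & 0x7 = 7  ←
chan [5+:1] = (word>>5) & 0x1 = 0
state [6+:2] = (word>>6) & 0x3 = 0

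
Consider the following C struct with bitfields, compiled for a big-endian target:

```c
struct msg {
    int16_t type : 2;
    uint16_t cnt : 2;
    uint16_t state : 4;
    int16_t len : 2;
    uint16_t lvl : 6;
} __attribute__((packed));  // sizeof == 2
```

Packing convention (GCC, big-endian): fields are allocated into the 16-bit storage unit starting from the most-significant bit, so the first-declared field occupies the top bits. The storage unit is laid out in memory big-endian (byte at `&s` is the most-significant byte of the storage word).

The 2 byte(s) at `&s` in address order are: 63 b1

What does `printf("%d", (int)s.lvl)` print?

[0]=0x63 [1]=0xb1 (big-endian) → word 0x63b1
type:2 @ bit 14 → (0x63b1>>14)&0x3 = 0x1
cnt:2 @ bit 12 → (0x63b1>>12)&0x3 = 0x2
state:4 @ bit 8 → (0x63b1>>8)&0xf = 0x3
len:2 @ bit 6 → (0x63b1>>6)&0x3 = 0x2
lvl:6 @ bit 0 → (0x63b1>>0)&0x3f = 0x31  ←

49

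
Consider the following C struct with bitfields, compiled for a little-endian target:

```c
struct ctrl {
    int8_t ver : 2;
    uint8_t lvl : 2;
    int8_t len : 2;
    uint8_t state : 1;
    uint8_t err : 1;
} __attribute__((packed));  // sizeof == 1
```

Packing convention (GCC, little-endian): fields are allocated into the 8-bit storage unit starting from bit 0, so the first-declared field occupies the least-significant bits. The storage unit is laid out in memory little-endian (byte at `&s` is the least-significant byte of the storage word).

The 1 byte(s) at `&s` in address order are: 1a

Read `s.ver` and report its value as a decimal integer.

-2

[0]=0x1a (little-endian) → word 0x1a
ver [0+:2] = (word>>0) & 0x3 = 2  ←
lvl [2+:2] = (word>>2) & 0x3 = 2
len [4+:2] = (word>>4) & 0x3 = 1
state [6+:1] = (word>>6) & 0x1 = 0
err [7+:1] = (word>>7) & 0x1 = 0
ver signed 2b, MSB=1: 2 - 4 = -2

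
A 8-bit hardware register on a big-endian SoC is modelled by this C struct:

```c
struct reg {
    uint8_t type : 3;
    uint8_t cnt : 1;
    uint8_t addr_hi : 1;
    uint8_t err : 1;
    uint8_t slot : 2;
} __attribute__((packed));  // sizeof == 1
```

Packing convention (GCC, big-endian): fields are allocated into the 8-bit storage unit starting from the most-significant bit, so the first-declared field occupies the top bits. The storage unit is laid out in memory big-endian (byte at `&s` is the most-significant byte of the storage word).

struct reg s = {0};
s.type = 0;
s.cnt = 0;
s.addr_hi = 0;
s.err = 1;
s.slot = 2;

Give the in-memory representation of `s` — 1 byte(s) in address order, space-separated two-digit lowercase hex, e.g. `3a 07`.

06

type:3 = 0 → 0x0 << 5 → word 0x00
cnt:1 = 0 → 0x0 << 4 → word 0x00
addr_hi:1 = 0 → 0x0 << 3 → word 0x00
err:1 = 1 → 0x1 << 2 → word 0x04
slot:2 = 2 → 0x2 << 0 → word 0x06
word = 0x06 → big-endian bytes:
  [0]=0x06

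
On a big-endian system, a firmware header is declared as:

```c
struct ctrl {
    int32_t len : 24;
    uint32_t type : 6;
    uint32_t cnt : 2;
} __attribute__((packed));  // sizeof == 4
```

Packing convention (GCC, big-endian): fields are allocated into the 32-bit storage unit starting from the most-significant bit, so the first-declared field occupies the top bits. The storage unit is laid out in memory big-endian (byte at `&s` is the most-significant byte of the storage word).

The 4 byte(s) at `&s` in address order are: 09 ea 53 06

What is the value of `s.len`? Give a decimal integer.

649811

[0]=0x09 [1]=0xea [2]=0x53 [3]=0x06 (big-endian) → word 0x09ea5306
len:24 @ bit 8 → (0x09ea5306>>8)&0xffffff = 0x9ea53  ←
type:6 @ bit 2 → (0x09ea5306>>2)&0x3f = 0x1
cnt:2 @ bit 0 → (0x09ea5306>>0)&0x3 = 0x2
len signed 24b, MSB=0: value = 649811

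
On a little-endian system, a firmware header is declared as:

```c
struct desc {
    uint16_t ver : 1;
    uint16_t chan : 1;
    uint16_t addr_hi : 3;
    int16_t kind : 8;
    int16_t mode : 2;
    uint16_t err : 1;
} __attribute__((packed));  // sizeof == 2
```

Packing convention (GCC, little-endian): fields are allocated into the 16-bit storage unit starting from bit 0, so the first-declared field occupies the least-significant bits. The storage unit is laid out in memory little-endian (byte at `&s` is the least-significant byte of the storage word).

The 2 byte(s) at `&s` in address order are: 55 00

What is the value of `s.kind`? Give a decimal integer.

2

[0]=0x55 [1]=0x00 (little-endian) → word 0x0055
ver [0+:1] = (word>>0) & 0x1 = 1
chan [1+:1] = (word>>1) & 0x1 = 0
addr_hi [2+:3] = (word>>2) & 0x7 = 5
kind [5+:8] = (word>>5) & 0xff = 2  ←
mode [13+:2] = (word>>13) & 0x3 = 0
err [15+:1] = (word>>15) & 0x1 = 0
kind signed 8b, MSB=0: value = 2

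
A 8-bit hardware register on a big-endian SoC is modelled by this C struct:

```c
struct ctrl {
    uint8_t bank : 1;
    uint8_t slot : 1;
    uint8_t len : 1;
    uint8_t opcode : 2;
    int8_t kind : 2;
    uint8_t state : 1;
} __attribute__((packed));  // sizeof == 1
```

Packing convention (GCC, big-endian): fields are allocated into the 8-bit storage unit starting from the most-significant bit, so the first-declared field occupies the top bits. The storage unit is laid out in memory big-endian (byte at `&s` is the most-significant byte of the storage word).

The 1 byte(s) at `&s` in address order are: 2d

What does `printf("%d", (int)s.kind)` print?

-2

[0]=0x2d (big-endian) → word 0x2d
bank [7+:1] = (word>>7) & 0x1 = 0
slot [6+:1] = (word>>6) & 0x1 = 0
len [5+:1] = (word>>5) & 0x1 = 1
opcode [3+:2] = (word>>3) & 0x3 = 1
kind [1+:2] = (word>>1) & 0x3 = 2  ←
state [0+:1] = (word>>0) & 0x1 = 1
kind signed 2b, MSB=1: 2 - 4 = -2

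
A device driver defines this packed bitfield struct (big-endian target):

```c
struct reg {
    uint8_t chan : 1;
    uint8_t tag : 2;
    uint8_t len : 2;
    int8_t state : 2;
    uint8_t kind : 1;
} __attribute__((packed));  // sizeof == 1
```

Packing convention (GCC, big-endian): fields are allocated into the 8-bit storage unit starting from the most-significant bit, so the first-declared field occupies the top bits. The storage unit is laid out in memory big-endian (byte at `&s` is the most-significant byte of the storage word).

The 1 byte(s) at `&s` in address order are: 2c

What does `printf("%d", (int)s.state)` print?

[0]=0x2c (big-endian) → word 0x2c
chan [7+:1] = (word>>7) & 0x1 = 0
tag [5+:2] = (word>>5) & 0x3 = 1
len [3+:2] = (word>>3) & 0x3 = 1
state [1+:2] = (word>>1) & 0x3 = 2  ←
kind [0+:1] = (word>>0) & 0x1 = 0
state signed 2b, MSB=1: 2 - 4 = -2

-2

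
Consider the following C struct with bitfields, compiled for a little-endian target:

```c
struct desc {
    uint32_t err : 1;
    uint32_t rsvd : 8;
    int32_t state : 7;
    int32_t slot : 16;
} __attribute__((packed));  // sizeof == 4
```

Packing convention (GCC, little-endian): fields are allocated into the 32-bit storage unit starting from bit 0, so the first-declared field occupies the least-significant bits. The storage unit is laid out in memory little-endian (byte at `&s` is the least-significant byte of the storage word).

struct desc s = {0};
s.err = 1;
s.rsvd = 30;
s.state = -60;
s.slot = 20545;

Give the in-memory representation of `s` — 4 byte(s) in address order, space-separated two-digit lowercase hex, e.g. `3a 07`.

err (1b) val=1 bits=0x1 at bit 0: 0x00000001
rsvd (8b) val=30 bits=0x1e at bit 1: 0x0000003d
state (7b) val=-60 bits=0x44 at bit 9: 0x0000883d
slot (16b) val=20545 bits=0x5041 at bit 16: 0x5041883d
word = 0x5041883d → little-endian bytes:
  [0]=0x3d  [1]=0x88  [2]=0x41  [3]=0x50

3d 88 41 50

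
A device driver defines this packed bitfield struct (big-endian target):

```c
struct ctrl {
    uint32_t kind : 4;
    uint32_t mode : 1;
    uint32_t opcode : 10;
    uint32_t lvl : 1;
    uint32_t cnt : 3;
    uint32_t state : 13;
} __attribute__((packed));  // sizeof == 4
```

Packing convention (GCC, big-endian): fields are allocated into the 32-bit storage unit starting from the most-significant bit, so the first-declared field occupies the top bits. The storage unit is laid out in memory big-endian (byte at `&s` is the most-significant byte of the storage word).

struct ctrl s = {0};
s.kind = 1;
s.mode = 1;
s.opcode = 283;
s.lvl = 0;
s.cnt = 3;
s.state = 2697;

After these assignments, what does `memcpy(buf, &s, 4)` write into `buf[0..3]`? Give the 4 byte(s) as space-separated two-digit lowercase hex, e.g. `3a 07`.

kind (4b) val=1 bits=0x1 at bit 28: 0x10000000
mode (1b) val=1 bits=0x1 at bit 27: 0x18000000
opcode (10b) val=283 bits=0x11b at bit 17: 0x1a360000
lvl (1b) val=0 bits=0x0 at bit 16: 0x1a360000
cnt (3b) val=3 bits=0x3 at bit 13: 0x1a366000
state (13b) val=2697 bits=0xa89 at bit 0: 0x1a366a89
word = 0x1a366a89 → big-endian bytes:
  [0]=0x1a  [1]=0x36  [2]=0x6a  [3]=0x89

1a 36 6a 89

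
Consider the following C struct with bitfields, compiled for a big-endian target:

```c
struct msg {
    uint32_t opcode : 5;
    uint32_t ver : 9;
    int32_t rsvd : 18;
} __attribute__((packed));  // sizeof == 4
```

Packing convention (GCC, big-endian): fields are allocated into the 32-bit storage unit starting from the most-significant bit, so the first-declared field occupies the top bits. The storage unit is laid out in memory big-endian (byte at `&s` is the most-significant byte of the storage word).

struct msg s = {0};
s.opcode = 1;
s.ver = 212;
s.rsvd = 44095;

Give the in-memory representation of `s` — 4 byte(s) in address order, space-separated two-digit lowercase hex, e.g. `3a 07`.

opcode (5b) val=1 bits=0x1 at bit 27: 0x08000000
ver (9b) val=212 bits=0xd4 at bit 18: 0x0b500000
rsvd (18b) val=44095 bits=0xac3f at bit 0: 0x0b50ac3f
word = 0x0b50ac3f → big-endian bytes:
  [0]=0x0b  [1]=0x50  [2]=0xac  [3]=0x3f

0b 50 ac 3f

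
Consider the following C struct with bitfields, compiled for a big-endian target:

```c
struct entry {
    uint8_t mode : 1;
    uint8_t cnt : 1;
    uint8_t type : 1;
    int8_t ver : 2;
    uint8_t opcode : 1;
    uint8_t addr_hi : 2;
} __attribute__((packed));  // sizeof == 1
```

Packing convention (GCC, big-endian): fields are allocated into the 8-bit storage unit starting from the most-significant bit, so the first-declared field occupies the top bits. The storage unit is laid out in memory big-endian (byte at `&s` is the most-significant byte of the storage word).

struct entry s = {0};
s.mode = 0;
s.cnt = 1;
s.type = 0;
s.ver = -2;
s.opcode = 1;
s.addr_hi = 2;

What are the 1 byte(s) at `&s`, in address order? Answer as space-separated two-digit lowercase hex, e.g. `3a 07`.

56

[7+:1] mode=0 & 0x1 = 0x0; word=0x00
[6+:1] cnt=1 & 0x1 = 0x1; word=0x40
[5+:1] type=0 & 0x1 = 0x0; word=0x40
[3+:2] ver=-2 & 0x3 = 0x2; word=0x50
[2+:1] opcode=1 & 0x1 = 0x1; word=0x54
[0+:2] addr_hi=2 & 0x3 = 0x2; word=0x56
word = 0x56 → big-endian bytes:
  [0]=0x56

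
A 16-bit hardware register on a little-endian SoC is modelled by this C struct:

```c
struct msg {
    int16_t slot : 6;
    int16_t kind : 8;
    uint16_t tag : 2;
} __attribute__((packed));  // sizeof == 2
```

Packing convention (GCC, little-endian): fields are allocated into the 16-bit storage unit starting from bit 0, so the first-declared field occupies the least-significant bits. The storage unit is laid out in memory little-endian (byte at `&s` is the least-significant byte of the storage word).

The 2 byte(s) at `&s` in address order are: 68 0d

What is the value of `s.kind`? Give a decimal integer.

53

[0]=0x68 [1]=0x0d (little-endian) → word 0x0d68
slot:6 @ bit 0 → (0x0d68>>0)&0x3f = 0x28
kind:8 @ bit 6 → (0x0d68>>6)&0xff = 0x35  ←
tag:2 @ bit 14 → (0x0d68>>14)&0x3 = 0x0
kind signed 8b, MSB=0: value = 53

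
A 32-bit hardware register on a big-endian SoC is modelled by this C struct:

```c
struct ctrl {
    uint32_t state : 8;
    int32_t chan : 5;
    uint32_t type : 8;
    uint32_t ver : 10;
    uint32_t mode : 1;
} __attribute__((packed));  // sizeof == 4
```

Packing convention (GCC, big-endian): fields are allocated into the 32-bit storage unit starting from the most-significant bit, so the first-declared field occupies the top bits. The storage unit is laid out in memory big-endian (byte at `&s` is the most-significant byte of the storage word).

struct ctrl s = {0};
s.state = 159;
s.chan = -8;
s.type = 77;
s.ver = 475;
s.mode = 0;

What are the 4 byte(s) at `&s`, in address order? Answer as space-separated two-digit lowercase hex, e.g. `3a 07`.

[24+:8] state=159 & 0xff = 0x9f; word=0x9f000000
[19+:5] chan=-8 & 0x1f = 0x18; word=0x9fc00000
[11+:8] type=77 & 0xff = 0x4d; word=0x9fc26800
[1+:10] ver=475 & 0x3ff = 0x1db; word=0x9fc26bb6
[0+:1] mode=0 & 0x1 = 0x0; word=0x9fc26bb6
word = 0x9fc26bb6 → big-endian bytes:
  [0]=0x9f  [1]=0xc2  [2]=0x6b  [3]=0xb6

9f c2 6b b6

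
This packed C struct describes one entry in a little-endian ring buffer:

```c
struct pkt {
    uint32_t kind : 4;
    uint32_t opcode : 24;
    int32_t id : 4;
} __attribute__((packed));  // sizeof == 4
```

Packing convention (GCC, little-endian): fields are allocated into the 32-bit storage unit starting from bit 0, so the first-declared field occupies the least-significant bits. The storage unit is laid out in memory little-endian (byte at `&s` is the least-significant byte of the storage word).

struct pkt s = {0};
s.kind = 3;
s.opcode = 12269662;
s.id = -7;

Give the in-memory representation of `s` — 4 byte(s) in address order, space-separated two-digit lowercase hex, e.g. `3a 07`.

[0+:4] kind=3 & 0xf = 0x3; word=0x00000003
[4+:24] opcode=12269662 & 0xffffff = 0xbb385e; word=0x0bb385e3
[28+:4] id=-7 & 0xf = 0x9; word=0x9bb385e3
word = 0x9bb385e3 → little-endian bytes:
  [0]=0xe3  [1]=0x85  [2]=0xb3  [3]=0x9b

e3 85 b3 9b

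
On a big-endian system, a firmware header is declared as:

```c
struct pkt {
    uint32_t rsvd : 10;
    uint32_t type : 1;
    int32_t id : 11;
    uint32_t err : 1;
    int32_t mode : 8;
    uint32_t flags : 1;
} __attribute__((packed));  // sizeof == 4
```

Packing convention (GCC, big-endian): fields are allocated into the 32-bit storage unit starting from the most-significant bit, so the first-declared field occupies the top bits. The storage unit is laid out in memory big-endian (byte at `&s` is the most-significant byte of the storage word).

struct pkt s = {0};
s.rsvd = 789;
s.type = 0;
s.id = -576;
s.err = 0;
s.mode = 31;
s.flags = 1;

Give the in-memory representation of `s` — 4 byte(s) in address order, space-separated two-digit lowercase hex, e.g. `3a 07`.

c5 57 00 3f

[22+:10] rsvd=789 & 0x3ff = 0x315; word=0xc5400000
[21+:1] type=0 & 0x1 = 0x0; word=0xc5400000
[10+:11] id=-576 & 0x7ff = 0x5c0; word=0xc5570000
[9+:1] err=0 & 0x1 = 0x0; word=0xc5570000
[1+:8] mode=31 & 0xff = 0x1f; word=0xc557003e
[0+:1] flags=1 & 0x1 = 0x1; word=0xc557003f
word = 0xc557003f → big-endian bytes:
  [0]=0xc5  [1]=0x57  [2]=0x00  [3]=0x3f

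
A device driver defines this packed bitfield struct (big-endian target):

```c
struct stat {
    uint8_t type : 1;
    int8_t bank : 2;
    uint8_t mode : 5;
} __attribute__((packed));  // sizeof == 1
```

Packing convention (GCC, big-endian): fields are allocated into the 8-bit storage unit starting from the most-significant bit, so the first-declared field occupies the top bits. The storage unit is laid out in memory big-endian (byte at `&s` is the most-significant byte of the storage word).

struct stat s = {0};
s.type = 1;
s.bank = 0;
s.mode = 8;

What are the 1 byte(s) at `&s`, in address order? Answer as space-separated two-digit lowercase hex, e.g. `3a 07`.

88

type (1b) val=1 bits=0x1 at bit 7: 0x80
bank (2b) val=0 bits=0x0 at bit 5: 0x80
mode (5b) val=8 bits=0x8 at bit 0: 0x88
word = 0x88 → big-endian bytes:
  [0]=0x88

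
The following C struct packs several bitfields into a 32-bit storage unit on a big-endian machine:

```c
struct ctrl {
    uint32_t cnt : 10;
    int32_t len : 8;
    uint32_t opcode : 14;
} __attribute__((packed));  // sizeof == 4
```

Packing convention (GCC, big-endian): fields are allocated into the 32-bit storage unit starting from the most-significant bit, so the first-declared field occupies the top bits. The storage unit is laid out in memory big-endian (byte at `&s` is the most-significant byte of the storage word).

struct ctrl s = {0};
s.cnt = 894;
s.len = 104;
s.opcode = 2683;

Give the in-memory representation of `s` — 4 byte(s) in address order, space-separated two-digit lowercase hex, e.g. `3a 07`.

cnt (10b) val=894 bits=0x37e at bit 22: 0xdf800000
len (8b) val=104 bits=0x68 at bit 14: 0xdf9a0000
opcode (14b) val=2683 bits=0xa7b at bit 0: 0xdf9a0a7b
word = 0xdf9a0a7b → big-endian bytes:
  [0]=0xdf  [1]=0x9a  [2]=0x0a  [3]=0x7b

df 9a 0a 7b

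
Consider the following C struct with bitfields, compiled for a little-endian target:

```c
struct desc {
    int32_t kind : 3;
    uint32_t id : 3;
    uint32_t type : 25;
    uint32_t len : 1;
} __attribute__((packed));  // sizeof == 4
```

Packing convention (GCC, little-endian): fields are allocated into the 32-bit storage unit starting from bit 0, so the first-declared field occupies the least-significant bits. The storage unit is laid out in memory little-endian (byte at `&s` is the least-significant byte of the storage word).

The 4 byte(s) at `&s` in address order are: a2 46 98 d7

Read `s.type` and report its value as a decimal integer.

[0]=0xa2 [1]=0x46 [2]=0x98 [3]=0xd7 (little-endian) → word 0xd79846a2
kind [0+:3] = (word>>0) & 0x7 = 2
id [3+:3] = (word>>3) & 0x7 = 4
type [6+:25] = (word>>6) & 0x1ffffff = 22962458  ←
len [31+:1] = (word>>31) & 0x1 = 1

22962458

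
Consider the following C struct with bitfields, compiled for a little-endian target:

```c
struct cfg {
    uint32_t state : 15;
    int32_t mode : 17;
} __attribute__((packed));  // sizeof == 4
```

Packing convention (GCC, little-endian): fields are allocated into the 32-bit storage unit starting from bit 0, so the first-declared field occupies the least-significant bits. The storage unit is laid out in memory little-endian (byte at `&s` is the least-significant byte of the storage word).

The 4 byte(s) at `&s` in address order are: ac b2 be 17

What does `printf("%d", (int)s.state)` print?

12972

[0]=0xac [1]=0xb2 [2]=0xbe [3]=0x17 (little-endian) → word 0x17beb2ac
state [0+:15] = (word>>0) & 0x7fff = 12972  ←
mode [15+:17] = (word>>15) & 0x1ffff = 12157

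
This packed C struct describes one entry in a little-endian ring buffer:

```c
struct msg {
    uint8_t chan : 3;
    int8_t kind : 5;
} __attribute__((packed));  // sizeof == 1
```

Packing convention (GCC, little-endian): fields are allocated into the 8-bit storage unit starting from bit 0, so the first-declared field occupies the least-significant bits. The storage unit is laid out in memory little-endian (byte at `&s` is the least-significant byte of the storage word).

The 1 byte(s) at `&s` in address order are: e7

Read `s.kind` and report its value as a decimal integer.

-4

[0]=0xe7 (little-endian) → word 0xe7
chan [0+:3] = (word>>0) & 0x7 = 7
kind [3+:5] = (word>>3) & 0x1f = 28  ←
kind signed 5b, MSB=1: 28 - 32 = -4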